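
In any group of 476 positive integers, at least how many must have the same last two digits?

5

If each of the 100 possible two-digit endings held at most 4, the total would be at most 100 × 4 = 400 < 476, a contradiction.
So at least one holds ⌈476/100⌉ = 5.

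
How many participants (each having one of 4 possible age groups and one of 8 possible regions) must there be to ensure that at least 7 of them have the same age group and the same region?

193

There are 4 × 8 = 32 (age group, region) combinations acting as pigeonholes.
With 32 × 6 = 192 participants we could place exactly 6 in each, with no (age group, region) pair reaching 7.
One more forces some (age group, region) pair to hold 7, so 192 + 1 = 193.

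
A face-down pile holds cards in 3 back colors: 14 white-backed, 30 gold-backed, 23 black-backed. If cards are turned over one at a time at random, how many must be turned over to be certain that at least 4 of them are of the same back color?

10

Treat the 3 back colors as pigeonholes.
The worst case takes 3 cards of each back color without reaching 4 of any: 3 × 3 = 9.
The next card must bring some back color to 4, so 9 + 1 = 10.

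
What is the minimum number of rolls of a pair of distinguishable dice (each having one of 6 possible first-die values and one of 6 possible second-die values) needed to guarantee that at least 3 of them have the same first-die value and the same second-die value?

73

There are 6 × 6 = 36 (first-die value, second-die value) combinations acting as pigeonholes.
With 36 × 2 = 72 rolls of a pair of distinguishable dice we could place exactly 2 in each, with no (first-die value, second-die value) pair reaching 3.
One more forces some (first-die value, second-die value) pair to hold 3, so 72 + 1 = 73.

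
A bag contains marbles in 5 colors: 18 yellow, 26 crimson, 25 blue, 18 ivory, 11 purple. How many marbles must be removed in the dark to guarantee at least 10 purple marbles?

97

The worst case draws every non-purple marble first: 18 + 26 + 25 + 18 = 87.
The next 10 draws are then forced to be purple, giving 87 + 10 = 97.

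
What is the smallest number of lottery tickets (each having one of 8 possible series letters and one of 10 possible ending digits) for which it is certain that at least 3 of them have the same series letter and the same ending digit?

There are 8 × 10 = 80 (series letter, ending digit) combinations acting as pigeonholes.
With 80 × 2 = 160 lottery tickets we could place exactly 2 in each, with no (series letter, ending digit) pair reaching 3.
One more forces some (series letter, ending digit) pair to hold 3, so 160 + 1 = 161.

161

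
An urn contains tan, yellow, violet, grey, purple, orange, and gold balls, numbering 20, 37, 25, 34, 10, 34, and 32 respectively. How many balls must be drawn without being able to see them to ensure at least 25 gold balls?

185

The worst case draws every non-gold ball first: 20 + 37 + 25 + 34 + 10 + 34 = 160.
The next 25 draws are then forced to be gold, giving 160 + 25 = 185.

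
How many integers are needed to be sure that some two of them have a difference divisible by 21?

22

Two integers differ by a multiple of 21 exactly when they share a remainder mod 21.
There are 21 residue classes mod 21, so 21 integers can all lie in distinct classes.
One more integer must repeat a residue, giving a difference divisible by 21. So n = 21 + 1 = 22.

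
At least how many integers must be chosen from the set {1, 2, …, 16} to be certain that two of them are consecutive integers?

9

Partition {1, …, 16} into 8 pairs: {1,2}, {3,4}, …, {15,16}.
Choosing 8 integers — say the 8 even numbers 2, 4, …, 16 — takes one from each pair and avoids the property.
Choosing 9 forces two into the same pair by pigeonhole, and those are consecutive. So 9.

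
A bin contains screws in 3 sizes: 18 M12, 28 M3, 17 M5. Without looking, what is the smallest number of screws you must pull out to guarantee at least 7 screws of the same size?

Treat the 3 sizes as pigeonholes.
The worst case takes 6 screws of each size without reaching 7 of any: 3 × 6 = 18.
The next screw must bring some size to 7, so 18 + 1 = 19.

19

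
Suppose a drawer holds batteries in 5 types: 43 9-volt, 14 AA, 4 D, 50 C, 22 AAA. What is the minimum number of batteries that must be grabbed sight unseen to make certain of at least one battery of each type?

The hardest type to obtain is D: we could draw every other battery first — 133 − 4 = 129 batteries — without a single D one.
The next draw must be D, so 129 + 1 = 130.

130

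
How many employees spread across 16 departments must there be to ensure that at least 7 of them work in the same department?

97

There are 16 departments acting as pigeonholes.
With 16 × 6 = 96 employees we could place exactly 6 in each, with no class reaching 7.
One more forces some class to hold 7, so 96 + 1 = 97.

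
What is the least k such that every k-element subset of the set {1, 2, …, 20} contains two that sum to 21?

11

Partition {1, …, 20} into 10 pairs: {1,20}, {2,19}, …, {10,11}.
Choosing 10 integers — say the integers 1 through 10 — takes one from each pair and avoids the property.
Choosing 11 forces two into the same pair by pigeonhole, and those sum to 21. So 11.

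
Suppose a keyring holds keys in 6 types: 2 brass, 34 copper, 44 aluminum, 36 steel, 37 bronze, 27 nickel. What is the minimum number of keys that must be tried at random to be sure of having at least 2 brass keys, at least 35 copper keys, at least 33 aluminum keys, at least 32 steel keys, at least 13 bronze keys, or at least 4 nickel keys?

114

Each of the 6 types has its own threshold; avoid all of them simultaneously.
The worst case stops just short of every target: 1 brass, 34 copper, 32 aluminum, 31 steel, 12 bronze, 3 nickel — 1 + 34 + 32 + 31 + 12 + 3 = 113 keys.
One more key must push some type to its target, so 113 + 1 = 114.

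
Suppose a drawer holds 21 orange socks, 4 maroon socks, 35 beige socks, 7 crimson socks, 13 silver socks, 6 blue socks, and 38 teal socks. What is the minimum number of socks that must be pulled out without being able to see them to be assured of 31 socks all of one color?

112

In the worst case we take at most 30 of each color, but all 21 orange, all 4 maroon, all 7 crimson, all 13 silver, and all 6 blue (fewer than 30), giving 21 + 4 + 30 + 7 + 13 + 6 + 30 = 111.
One more sock then forces some color to 31, so 111 + 1 = 112.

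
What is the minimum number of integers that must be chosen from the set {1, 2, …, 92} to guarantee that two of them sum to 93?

47

Partition {1, …, 92} into 46 pairs: {1,92}, {2,91}, …, {46,47}.
Choosing 46 integers — say the integers 1 through 46 — takes one from each pair and avoids the property.
Choosing 47 forces two into the same pair by pigeonhole, and those sum to 93. So 47.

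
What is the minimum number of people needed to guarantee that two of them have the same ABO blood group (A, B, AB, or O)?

There are 4 ABO blood groups acting as pigeonholes.
With 4 people we could place one in each, avoiding any repeat.
One more forces some class to hold 2, so 4 + 1 = 5.

5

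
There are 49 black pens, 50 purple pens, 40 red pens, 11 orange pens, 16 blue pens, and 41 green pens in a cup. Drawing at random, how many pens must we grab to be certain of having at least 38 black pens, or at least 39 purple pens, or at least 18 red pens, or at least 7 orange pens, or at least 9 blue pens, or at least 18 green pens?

124

Each of the 6 ink colors has its own threshold; avoid all of them simultaneously.
The worst case stops just short of every target: 37 black, 38 purple, 17 red, 6 orange, 8 blue, 17 green — 37 + 38 + 17 + 6 + 8 + 17 = 123 pens.
One more pen must push some ink color to its target, so 123 + 1 = 124.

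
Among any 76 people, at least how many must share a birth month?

There are 12 months of the year, which serve as the pigeonholes.
If each of the 12 months of the year held at most 6, the total would be at most 12 × 6 = 72 < 76, a contradiction.
So at least one holds ⌈76/12⌉ = 7.

7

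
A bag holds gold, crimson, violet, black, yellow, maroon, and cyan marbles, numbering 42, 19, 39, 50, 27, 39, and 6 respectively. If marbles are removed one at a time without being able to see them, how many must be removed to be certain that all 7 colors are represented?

217

The hardest color to obtain is cyan: we could draw every other marble first — 222 − 6 = 216 marbles — without a single cyan one.
The next draw must be cyan, so 216 + 1 = 217.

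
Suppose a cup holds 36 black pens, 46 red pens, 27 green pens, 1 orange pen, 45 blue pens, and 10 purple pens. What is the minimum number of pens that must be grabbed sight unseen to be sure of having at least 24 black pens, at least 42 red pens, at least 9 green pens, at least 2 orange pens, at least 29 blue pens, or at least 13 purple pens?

112

The worst case stops just short of every target: 23 black, 41 red, 8 green, 1 orange, 28 blue, all 10 purple — 23 + 41 + 8 + 1 + 28 + 10 = 111 pens.
One more pen must push some ink color to its target, so 111 + 1 = 112.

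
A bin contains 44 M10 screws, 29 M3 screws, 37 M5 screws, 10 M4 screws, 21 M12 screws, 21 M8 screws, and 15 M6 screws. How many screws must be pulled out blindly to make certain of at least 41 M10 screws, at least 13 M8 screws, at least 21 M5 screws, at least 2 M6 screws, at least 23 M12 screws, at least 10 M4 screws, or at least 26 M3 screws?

129

Each of the 7 sizes has its own threshold; avoid all of them simultaneously.
The worst case stops just short of every target: 40 M10, 25 M3, 20 M5, 9 M4, all 21 M12, 12 M8, 1 M6 — 40 + 25 + 20 + 9 + 21 + 12 + 1 = 128 screws.
One more screw must push some size to its target, so 128 + 1 = 129.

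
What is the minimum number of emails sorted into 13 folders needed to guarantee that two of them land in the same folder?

There are 13 folders acting as pigeonholes.
With 13 emails we could place one in each, avoiding any repeat.
One more forces some class to hold 2, so 13 + 1 = 14.

14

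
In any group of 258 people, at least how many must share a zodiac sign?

22

The 258 people fall into 12 zodiac signs.
If each of the 12 zodiac signs held at most 21, the total would be at most 12 × 21 = 252 < 258, a contradiction.
So at least one holds ⌈258/12⌉ = 22.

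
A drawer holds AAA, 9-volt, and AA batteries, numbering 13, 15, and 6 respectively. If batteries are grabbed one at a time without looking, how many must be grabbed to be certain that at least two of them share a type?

The worst case takes 1 battery of each type without reaching 2 of any: 3 × 1 = 3.
The next battery must bring some type to 2, so 3 + 1 = 4.

4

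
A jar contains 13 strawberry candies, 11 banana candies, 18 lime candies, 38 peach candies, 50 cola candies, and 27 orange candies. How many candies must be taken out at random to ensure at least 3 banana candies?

The worst case draws every non-banana candy first: 13 + 18 + 38 + 50 + 27 = 146.
The next 3 draws are then forced to be banana, giving 146 + 3 = 149.

149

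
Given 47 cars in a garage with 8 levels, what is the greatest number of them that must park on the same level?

6

The 47 cars fall into 8 levels.
If each of the 8 levels held at most 5, the total would be at most 8 × 5 = 40 < 47, a contradiction.
So at least one holds ⌈47/8⌉ = 6.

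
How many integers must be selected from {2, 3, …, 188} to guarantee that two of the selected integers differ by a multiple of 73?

74

Use the pigeonhole principle on residue classes: group the integers by remainder mod 73; there are 73 residue classes, each nonempty in this range.
Choosing one from each class (73 integers) avoids any shared remainder.
One more choice must repeat a class, so two differ by a multiple of 73. Hence 73 + 1 = 74.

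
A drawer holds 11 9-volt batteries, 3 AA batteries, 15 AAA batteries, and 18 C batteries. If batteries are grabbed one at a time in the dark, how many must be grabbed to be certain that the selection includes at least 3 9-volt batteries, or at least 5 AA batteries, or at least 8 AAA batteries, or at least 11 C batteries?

Each of the 4 types has its own threshold; avoid all of them simultaneously.
The worst case stops just short of every target: 2 9-volt, all 3 AA, 7 AAA, 10 C — 2 + 3 + 7 + 10 = 22 batteries.
One more battery must push some type to its target, so 22 + 1 = 23.

23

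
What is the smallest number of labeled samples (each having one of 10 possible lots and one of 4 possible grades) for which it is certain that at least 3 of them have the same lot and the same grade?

There are 10 × 4 = 40 (lot, grade) combinations acting as pigeonholes.
With 40 × 2 = 80 labeled samples we could place exactly 2 in each, with no (lot, grade) pair reaching 3.
One more forces some (lot, grade) pair to hold 3, so 80 + 1 = 81.

81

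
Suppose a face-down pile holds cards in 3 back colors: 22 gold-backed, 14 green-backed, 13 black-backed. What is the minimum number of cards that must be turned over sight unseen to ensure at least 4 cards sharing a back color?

10

Treat the 3 back colors as pigeonholes.
The worst case takes 3 cards of each back color without reaching 4 of any: 3 × 3 = 9.
The next card must bring some back color to 4, so 9 + 1 = 10.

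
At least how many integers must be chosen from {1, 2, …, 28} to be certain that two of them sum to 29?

Partition {1, …, 28} into 14 pairs: {1,28}, {2,27}, …, {14,15}.
Choosing 14 integers — say the integers 1 through 14 — takes one from each pair and avoids the property.
Choosing 15 forces two into the same pair by pigeonhole, and those sum to 29. So 15.

15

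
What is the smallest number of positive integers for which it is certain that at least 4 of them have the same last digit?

31

There are 10 possible last digits acting as pigeonholes.
With 10 × 3 = 30 positive integers we could place exactly 3 in each, with no class reaching 4.
One more forces some class to hold 4, so 30 + 1 = 31.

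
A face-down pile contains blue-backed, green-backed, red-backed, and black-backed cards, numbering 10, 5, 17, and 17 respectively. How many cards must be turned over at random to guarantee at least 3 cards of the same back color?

9

The worst case takes 2 cards of each back color without reaching 3 of any: 4 × 2 = 8.
The next card must bring some back color to 3, so 8 + 1 = 9.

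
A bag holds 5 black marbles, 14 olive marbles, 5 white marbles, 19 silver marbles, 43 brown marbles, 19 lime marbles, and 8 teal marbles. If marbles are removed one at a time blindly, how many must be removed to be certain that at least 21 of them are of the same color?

In the worst case we take at most 20 of each color, but all 5 black, all 14 olive, all 5 white, all 19 silver, all 19 lime, and all 8 teal (fewer than 20), giving 5 + 14 + 5 + 19 + 20 + 19 + 8 = 90.
One more marble then forces some color to 21, so 90 + 1 = 91.

91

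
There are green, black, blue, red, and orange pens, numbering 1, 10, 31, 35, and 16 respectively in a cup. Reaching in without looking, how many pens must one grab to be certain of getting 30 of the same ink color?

86

In the worst case we take at most 29 of each ink color, but all 1 green, all 10 black, and all 16 orange (fewer than 29), giving 1 + 10 + 29 + 29 + 16 = 85.
One more pen then forces some ink color to 30, so 85 + 1 = 86.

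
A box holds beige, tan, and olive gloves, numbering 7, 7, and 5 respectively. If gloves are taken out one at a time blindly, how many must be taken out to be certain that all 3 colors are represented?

15

The hardest color to obtain is olive: we could draw every other glove first — 19 − 5 = 14 gloves — without a single olive one.
The next draw must be olive, so 14 + 1 = 15.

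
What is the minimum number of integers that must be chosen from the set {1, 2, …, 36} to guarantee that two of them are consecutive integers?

19

Partition {1, …, 36} into 18 pairs: {1,2}, {3,4}, …, {35,36}.
Choosing 18 integers — say the 18 even numbers 2, 4, …, 36 — takes one from each pair and avoids the property.
Choosing 19 forces two into the same pair by pigeonhole, and those are consecutive. So 19.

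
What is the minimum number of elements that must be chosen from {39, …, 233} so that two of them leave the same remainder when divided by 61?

Group the integers by remainder mod 61; there are 61 residue classes, each nonempty in this range.
Choosing one from each class (61 integers) avoids any shared remainder.
One more choice must repeat a class, so two differ by a multiple of 61. Hence 61 + 1 = 62.

62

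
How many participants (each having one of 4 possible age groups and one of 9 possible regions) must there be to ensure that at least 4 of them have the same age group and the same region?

109

There are 4 × 9 = 36 (age group, region) combinations acting as pigeonholes.
With 36 × 3 = 108 participants we could place exactly 3 in each, with no (age group, region) pair reaching 4.
One more forces some (age group, region) pair to hold 4, so 108 + 1 = 109.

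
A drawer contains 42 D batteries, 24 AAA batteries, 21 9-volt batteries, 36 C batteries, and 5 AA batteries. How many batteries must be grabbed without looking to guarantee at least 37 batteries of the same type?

123

In the worst case we take at most 36 of each type, but all 24 AAA, all 21 9-volt, and all 5 AA (fewer than 36), giving 36 + 24 + 21 + 36 + 5 = 122.
One more battery then forces some type to 37, so 122 + 1 = 123.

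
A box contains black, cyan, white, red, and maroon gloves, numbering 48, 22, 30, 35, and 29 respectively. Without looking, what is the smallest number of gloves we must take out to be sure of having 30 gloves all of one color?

Treat the 5 colors as pigeonholes.
In the worst case we take at most 29 of each color, but all 22 cyan (fewer than 29), giving 29 + 22 + 29 + 29 + 29 = 138.
One more glove then forces some color to 30, so 138 + 1 = 139.

139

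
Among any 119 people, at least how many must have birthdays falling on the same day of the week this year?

17

The 119 people fall into 7 days of the week.
If each of the 7 days of the week held at most 16, the total would be at most 7 × 16 = 112 < 119, a contradiction.
So at least one holds ⌈119/7⌉ = 17.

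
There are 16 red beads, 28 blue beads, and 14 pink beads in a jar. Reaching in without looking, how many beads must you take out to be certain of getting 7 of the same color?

Treat the 3 colors as pigeonholes.
The worst case takes 6 beads of each color without reaching 7 of any: 3 × 6 = 18.
The next bead must bring some color to 7, so 18 + 1 = 19.

19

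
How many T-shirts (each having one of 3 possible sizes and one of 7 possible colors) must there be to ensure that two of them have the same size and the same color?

22

There are 3 × 7 = 21 (size, color) combinations acting as pigeonholes.
With 21 T-shirts we could place one in each, avoiding any repeat.
One more forces some (size, color) pair to hold 2, so 21 + 1 = 22.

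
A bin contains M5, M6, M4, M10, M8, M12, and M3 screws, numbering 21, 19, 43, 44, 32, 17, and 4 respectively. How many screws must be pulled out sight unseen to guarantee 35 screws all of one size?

162

Treat the 7 sizes as pigeonholes.
In the worst case we take at most 34 of each size, but all 21 M5, all 19 M6, all 32 M8, all 17 M12, and all 4 M3 (fewer than 34), giving 21 + 19 + 34 + 34 + 32 + 17 + 4 = 161.
One more screw then forces some size to 35, so 161 + 1 = 162.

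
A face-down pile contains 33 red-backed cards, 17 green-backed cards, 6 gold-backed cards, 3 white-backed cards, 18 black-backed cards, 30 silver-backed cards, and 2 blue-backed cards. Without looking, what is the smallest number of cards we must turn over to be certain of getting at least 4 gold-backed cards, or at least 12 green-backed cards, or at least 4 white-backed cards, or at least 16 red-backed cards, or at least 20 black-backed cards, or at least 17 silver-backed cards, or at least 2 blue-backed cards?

The worst case stops just short of every target: 15 red-backed, 11 green-backed, 3 gold-backed, 3 white-backed, all 18 black-backed, 16 silver-backed, 1 blue-backed — 15 + 11 + 3 + 3 + 18 + 16 + 1 = 67 cards.
One more card must push some back color to its target, so 67 + 1 = 68.

68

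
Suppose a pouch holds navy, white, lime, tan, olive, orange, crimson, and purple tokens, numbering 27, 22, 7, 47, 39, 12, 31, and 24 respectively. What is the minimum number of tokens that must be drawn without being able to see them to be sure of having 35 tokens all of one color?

192

Treat the 8 colors as pigeonholes.
In the worst case we take at most 34 of each color, but all 27 navy, all 22 white, all 7 lime, all 12 orange, all 31 crimson, and all 24 purple (fewer than 34), giving 27 + 22 + 7 + 34 + 34 + 12 + 31 + 24 = 191.
One more token then forces some color to 35, so 191 + 1 = 192.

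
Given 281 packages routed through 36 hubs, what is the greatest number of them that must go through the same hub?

8

If each of the 36 hubs held at most 7, the total would be at most 36 × 7 = 252 < 281, a contradiction.
So at least one holds ⌈281/36⌉ = 8.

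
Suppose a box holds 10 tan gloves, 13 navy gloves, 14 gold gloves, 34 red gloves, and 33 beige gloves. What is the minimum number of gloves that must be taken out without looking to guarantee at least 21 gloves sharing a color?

In the worst case we take at most 20 of each color, but all 10 tan, all 13 navy, and all 14 gold (fewer than 20), giving 10 + 13 + 14 + 20 + 20 = 77.
One more glove then forces some color to 21, so 77 + 1 = 78.

78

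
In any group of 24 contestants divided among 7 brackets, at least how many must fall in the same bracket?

4

The 24 contestants fall into 7 brackets.
If each of the 7 brackets held at most 3, the total would be at most 7 × 3 = 21 < 24, a contradiction.
So at least one holds ⌈24/7⌉ = 4.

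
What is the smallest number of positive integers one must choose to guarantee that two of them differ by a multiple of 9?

Use the pigeonhole principle on residue classes: two integers differ by a multiple of 9 exactly when they share a remainder mod 9.
There are 9 residue classes mod 9, so 9 integers can all lie in distinct classes.
One more integer must repeat a residue, giving a difference divisible by 9. So n = 9 + 1 = 10.

10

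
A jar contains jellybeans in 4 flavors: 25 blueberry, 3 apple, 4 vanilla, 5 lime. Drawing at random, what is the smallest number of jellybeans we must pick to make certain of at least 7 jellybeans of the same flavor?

19

In the worst case we take at most 6 of each flavor, but all 3 apple, all 4 vanilla, and all 5 lime (fewer than 6), giving 6 + 3 + 4 + 5 = 18.
One more jellybean then forces some flavor to 7, so 18 + 1 = 19.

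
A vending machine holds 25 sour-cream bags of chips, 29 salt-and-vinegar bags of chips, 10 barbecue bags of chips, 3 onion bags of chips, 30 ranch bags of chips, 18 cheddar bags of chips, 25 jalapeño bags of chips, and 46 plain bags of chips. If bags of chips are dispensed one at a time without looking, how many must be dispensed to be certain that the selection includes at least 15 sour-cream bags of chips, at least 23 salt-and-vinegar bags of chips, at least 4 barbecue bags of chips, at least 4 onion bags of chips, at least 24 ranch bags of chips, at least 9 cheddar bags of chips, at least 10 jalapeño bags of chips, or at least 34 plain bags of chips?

116

The worst case stops just short of every target: 14 sour-cream, 22 salt-and-vinegar, 3 barbecue, 3 onion, 23 ranch, 8 cheddar, 9 jalapeño, 33 plain — 14 + 22 + 3 + 3 + 23 + 8 + 9 + 33 = 115 bags of chips.
One more bag of chips must push some flavor to its target, so 115 + 1 = 116.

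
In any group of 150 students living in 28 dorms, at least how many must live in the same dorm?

If each of the 28 dorms held at most 5, the total would be at most 28 × 5 = 140 < 150, a contradiction.
So at least one holds ⌈150/28⌉ = 6.

6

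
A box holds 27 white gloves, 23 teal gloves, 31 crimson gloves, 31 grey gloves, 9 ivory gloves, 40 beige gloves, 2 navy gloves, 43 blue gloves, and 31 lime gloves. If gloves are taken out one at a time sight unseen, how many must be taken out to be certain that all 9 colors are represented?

The hardest color to obtain is navy: we could draw every other glove first — 237 − 2 = 235 gloves — without a single navy one.
The next draw must be navy, so 235 + 1 = 236.

236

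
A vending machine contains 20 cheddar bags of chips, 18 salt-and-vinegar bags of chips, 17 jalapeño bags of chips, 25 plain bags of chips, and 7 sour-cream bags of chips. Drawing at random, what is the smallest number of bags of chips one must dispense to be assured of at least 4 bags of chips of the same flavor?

The worst case takes 3 bags of chips of each flavor without reaching 4 of any: 5 × 3 = 15.
The next bag of chips must bring some flavor to 4, so 15 + 1 = 16.

16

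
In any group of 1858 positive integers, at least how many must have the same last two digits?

19

The 1858 positive integers fall into 100 possible two-digit endings.
If each of the 100 possible two-digit endings held at most 18, the total would be at most 100 × 18 = 1800 < 1858, a contradiction.
So at least one holds ⌈1858/100⌉ = 19.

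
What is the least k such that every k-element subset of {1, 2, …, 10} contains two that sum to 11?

Partition {1, …, 10} into 5 pairs: {1,10}, {2,9}, …, {5,6}.
Choosing 5 integers — say the integers 1 through 5 — takes one from each pair and avoids the property.
Choosing 6 forces two into the same pair by pigeonhole, and those sum to 11. So 6.

6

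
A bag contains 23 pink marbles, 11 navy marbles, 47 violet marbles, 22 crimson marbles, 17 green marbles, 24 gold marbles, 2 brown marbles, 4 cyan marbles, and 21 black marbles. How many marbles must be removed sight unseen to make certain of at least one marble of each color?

The hardest color to obtain is brown: we could draw every other marble first — 171 − 2 = 169 marbles — without a single brown one.
The next draw must be brown, so 169 + 1 = 170.

170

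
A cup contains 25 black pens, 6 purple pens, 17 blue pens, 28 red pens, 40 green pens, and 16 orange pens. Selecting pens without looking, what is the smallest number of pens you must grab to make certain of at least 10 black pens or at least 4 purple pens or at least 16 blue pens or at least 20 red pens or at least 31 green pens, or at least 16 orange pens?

92

Each of the 6 ink colors has its own threshold; avoid all of them simultaneously.
The worst case stops just short of every target: 9 black, 3 purple, 15 blue, 19 red, 30 green, 15 orange — 9 + 3 + 15 + 19 + 30 + 15 = 91 pens.
One more pen must push some ink color to its target, so 91 + 1 = 92.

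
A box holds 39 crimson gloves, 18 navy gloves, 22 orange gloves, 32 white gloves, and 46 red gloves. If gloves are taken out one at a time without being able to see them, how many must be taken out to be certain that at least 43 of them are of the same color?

Treat the 5 colors as pigeonholes.
In the worst case we take at most 42 of each color, but all 39 crimson, all 18 navy, all 22 orange, and all 32 white (fewer than 42), giving 39 + 18 + 22 + 32 + 42 = 153.
One more glove then forces some color to 43, so 153 + 1 = 154.

154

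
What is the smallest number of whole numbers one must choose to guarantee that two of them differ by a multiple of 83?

84

Two integers differ by a multiple of 83 exactly when they share a remainder mod 83.
There are 83 residue classes mod 83, so 83 integers can all lie in distinct classes.
One more integer must repeat a residue, giving a difference divisible by 83. So n = 83 + 1 = 84.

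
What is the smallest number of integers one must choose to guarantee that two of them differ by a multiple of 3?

Two integers differ by a multiple of 3 exactly when they share a remainder mod 3.
There are 3 residue classes mod 3, so 3 integers can all lie in distinct classes.
One more integer must repeat a residue, giving a difference divisible by 3. So n = 3 + 1 = 4.

4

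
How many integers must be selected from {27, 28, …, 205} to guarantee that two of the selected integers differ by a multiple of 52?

Use the pigeonhole principle on residue classes: group the integers by remainder mod 52; there are 52 residue classes, each nonempty in this range.
Choosing one from each class (52 integers) avoids any shared remainder.
One more choice must repeat a class, so two differ by a multiple of 52. Hence 52 + 1 = 53.

53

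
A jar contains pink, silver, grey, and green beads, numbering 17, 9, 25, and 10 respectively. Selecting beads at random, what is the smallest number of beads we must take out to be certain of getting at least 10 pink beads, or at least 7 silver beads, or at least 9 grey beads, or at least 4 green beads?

27

The worst case stops just short of every target: 9 pink, 6 silver, 8 grey, 3 green — 9 + 6 + 8 + 3 = 26 beads.
One more bead must push some color to its target, so 26 + 1 = 27.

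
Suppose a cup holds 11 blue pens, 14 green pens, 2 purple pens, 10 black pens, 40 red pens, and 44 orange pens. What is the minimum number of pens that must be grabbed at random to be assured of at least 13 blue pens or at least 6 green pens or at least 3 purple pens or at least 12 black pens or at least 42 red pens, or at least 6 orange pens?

74

The worst case stops just short of every target: all 11 blue, 5 green, 2 purple, all 10 black, all 40 red, 5 orange — 11 + 5 + 2 + 10 + 40 + 5 = 73 pens.
One more pen must push some ink color to its target, so 73 + 1 = 74.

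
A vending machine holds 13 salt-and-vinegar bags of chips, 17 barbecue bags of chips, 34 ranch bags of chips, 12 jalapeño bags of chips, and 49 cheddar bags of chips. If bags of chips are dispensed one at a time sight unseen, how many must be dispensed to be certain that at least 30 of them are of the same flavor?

Treat the 5 flavors as pigeonholes.
In the worst case we take at most 29 of each flavor, but all 13 salt-and-vinegar, all 17 barbecue, and all 12 jalapeño (fewer than 29), giving 13 + 17 + 29 + 12 + 29 = 100.
One more bag of chips then forces some flavor to 30, so 100 + 1 = 101.

101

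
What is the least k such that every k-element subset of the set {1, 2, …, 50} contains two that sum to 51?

Partition {1, …, 50} into 25 pairs: {1,50}, {2,49}, …, {25,26}.
Choosing 25 integers — say the integers 1 through 25 — takes one from each pair and avoids the property.
Choosing 26 forces two into the same pair by pigeonhole, and those sum to 51. So 26.

26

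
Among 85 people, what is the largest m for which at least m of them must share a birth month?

There are 12 months of the year, which serve as the pigeonholes.
If each of the 12 months of the year held at most 7, the total would be at most 12 × 7 = 84 < 85, a contradiction.
So at least one holds ⌈85/12⌉ = 8.

8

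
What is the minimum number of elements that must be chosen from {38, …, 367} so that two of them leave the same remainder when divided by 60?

Use the pigeonhole principle on residue classes: group the integers by remainder mod 60; there are 60 residue classes, each nonempty in this range.
Choosing one from each class (60 integers) avoids any shared remainder.
One more choice must repeat a class, so two differ by a multiple of 60. Hence 60 + 1 = 61.

61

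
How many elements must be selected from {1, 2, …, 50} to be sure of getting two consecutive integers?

Partition {1, …, 50} into 25 pairs: {1,2}, {3,4}, …, {49,50}.
Choosing 25 integers — say the 25 even numbers 2, 4, …, 50 — takes one from each pair and avoids the property.
Choosing 26 forces two into the same pair by pigeonhole, and those are consecutive. So 26.

26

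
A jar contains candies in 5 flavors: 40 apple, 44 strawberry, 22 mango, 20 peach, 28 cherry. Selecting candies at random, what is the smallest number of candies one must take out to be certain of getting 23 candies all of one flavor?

Treat the 5 flavors as pigeonholes.
In the worst case we take at most 22 of each flavor, but all 20 peach (fewer than 22), giving 22 + 22 + 22 + 20 + 22 = 108.
One more candy then forces some flavor to 23, so 108 + 1 = 109.

109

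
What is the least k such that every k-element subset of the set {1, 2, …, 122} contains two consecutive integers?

Partition {1, …, 122} into 61 pairs: {1,2}, {3,4}, …, {121,122}.
Choosing 61 integers — say the 61 even numbers 2, 4, …, 122 — takes one from each pair and avoids the property.
Choosing 62 forces two into the same pair by pigeonhole, and those are consecutive. So 62.

62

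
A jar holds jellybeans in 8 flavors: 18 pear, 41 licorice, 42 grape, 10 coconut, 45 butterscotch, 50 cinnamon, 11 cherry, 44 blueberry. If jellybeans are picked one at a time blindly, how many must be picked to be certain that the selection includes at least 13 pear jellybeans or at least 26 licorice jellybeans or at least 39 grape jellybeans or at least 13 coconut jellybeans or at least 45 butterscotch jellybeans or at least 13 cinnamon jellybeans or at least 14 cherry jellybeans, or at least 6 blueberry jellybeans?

158

Each of the 8 flavors has its own threshold; avoid all of them simultaneously.
The worst case stops just short of every target: 12 pear, 25 licorice, 38 grape, all 10 coconut, 44 butterscotch, 12 cinnamon, all 11 cherry, 5 blueberry — 12 + 25 + 38 + 10 + 44 + 12 + 11 + 5 = 157 jellybeans.
One more jellybean must push some flavor to its target, so 157 + 1 = 158.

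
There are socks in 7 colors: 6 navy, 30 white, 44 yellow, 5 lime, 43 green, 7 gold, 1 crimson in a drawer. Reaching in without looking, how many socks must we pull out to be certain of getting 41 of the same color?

130

Treat the 7 colors as pigeonholes.
In the worst case we take at most 40 of each color, but all 6 navy, all 30 white, all 5 lime, all 7 gold, and all 1 crimson (fewer than 40), giving 6 + 30 + 40 + 5 + 40 + 7 + 1 = 129.
One more sock then forces some color to 41, so 129 + 1 = 130.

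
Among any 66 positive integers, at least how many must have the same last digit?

7

If each of the 10 possible last digits held at most 6, the total would be at most 10 × 6 = 60 < 66, a contradiction.
So at least one holds ⌈66/10⌉ = 7.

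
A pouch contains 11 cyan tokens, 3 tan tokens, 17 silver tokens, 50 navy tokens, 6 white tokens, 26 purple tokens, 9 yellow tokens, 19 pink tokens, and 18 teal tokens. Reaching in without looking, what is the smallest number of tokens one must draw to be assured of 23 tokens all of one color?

128

Treat the 9 colors as pigeonholes.
In the worst case we take at most 22 of each color, but all 11 cyan, all 3 tan, all 17 silver, all 6 white, all 9 yellow, all 19 pink, and all 18 teal (fewer than 22), giving 11 + 3 + 17 + 22 + 6 + 22 + 9 + 19 + 18 = 127.
One more token then forces some color to 23, so 127 + 1 = 128.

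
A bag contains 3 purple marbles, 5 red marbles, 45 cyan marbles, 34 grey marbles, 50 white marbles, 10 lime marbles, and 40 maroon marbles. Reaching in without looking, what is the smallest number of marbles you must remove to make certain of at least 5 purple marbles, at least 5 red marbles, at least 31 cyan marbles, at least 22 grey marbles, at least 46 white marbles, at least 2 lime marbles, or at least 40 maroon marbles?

The worst case stops just short of every target: all 3 purple, 4 red, 30 cyan, 21 grey, 45 white, 1 lime, 39 maroon — 3 + 4 + 30 + 21 + 45 + 1 + 39 = 143 marbles.
One more marble must push some color to its target, so 143 + 1 = 144.

144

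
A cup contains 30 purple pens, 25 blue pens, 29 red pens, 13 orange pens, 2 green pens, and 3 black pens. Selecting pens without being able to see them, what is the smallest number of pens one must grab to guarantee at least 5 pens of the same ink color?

Treat the 6 ink colors as pigeonholes.
In the worst case we take at most 4 of each ink color, but all 2 green and all 3 black (fewer than 4), giving 4 + 4 + 4 + 4 + 2 + 3 = 21.
One more pen then forces some ink color to 5, so 21 + 1 = 22.

22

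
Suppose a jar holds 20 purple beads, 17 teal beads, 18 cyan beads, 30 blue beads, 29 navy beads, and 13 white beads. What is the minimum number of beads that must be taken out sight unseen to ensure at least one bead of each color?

115

The hardest color to obtain is white: we could draw every other bead first — 127 − 13 = 114 beads — without a single white one.
The next draw must be white, so 114 + 1 = 115.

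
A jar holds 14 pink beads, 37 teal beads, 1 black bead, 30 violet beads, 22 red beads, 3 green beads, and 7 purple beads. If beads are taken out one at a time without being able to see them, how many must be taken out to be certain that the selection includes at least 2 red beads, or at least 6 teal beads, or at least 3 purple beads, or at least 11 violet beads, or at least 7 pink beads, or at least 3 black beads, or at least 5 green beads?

29

The worst case stops just short of every target: 6 pink, 5 teal, all 1 black, 10 violet, 1 red, all 3 green, 2 purple — 6 + 5 + 1 + 10 + 1 + 3 + 2 = 28 beads.
One more bead must push some color to its target, so 28 + 1 = 29.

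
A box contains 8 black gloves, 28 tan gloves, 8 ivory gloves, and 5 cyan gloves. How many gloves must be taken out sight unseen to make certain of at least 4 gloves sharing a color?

13

The worst case takes 3 gloves of each color without reaching 4 of any: 4 × 3 = 12.
The next glove must bring some color to 4, so 12 + 1 = 13.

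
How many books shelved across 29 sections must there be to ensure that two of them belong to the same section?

30

There are 29 sections acting as pigeonholes.
With 29 books we could place one in each, avoiding any repeat.
One more forces some class to hold 2, so 29 + 1 = 30.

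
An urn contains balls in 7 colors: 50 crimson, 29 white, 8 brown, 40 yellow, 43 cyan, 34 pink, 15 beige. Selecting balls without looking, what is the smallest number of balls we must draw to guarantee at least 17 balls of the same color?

104

In the worst case we take at most 16 of each color, but all 8 brown and all 15 beige (fewer than 16), giving 16 + 16 + 8 + 16 + 16 + 16 + 15 = 103.
One more ball then forces some color to 17, so 103 + 1 = 104.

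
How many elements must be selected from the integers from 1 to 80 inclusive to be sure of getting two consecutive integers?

41

Partition {1, …, 80} into 40 pairs: {1,2}, {3,4}, …, {79,80}.
Choosing 40 integers — say the 40 even numbers 2, 4, …, 80 — takes one from each pair and avoids the property.
Choosing 41 forces two into the same pair by pigeonhole, and those are consecutive. So 41.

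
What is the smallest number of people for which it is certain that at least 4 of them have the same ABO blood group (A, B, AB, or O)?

13

There are 4 ABO blood groups acting as pigeonholes.
With 4 × 3 = 12 people we could place exactly 3 in each, with no class reaching 4.
One more forces some class to hold 4, so 12 + 1 = 13.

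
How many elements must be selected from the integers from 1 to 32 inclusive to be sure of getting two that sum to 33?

17

Partition {1, …, 32} into 16 pairs: {1,32}, {2,31}, …, {16,17}.
Choosing 16 integers — say the integers 1 through 16 — takes one from each pair and avoids the property.
Choosing 17 forces two into the same pair by pigeonhole, and those sum to 33. So 17.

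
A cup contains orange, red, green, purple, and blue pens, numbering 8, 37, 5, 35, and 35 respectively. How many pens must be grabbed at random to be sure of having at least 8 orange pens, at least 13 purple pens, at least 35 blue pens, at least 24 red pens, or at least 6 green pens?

82

The worst case stops just short of every target: 7 orange, 23 red, 5 green, 12 purple, 34 blue — 7 + 23 + 5 + 12 + 34 = 81 pens.
One more pen must push some ink color to its target, so 81 + 1 = 82.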